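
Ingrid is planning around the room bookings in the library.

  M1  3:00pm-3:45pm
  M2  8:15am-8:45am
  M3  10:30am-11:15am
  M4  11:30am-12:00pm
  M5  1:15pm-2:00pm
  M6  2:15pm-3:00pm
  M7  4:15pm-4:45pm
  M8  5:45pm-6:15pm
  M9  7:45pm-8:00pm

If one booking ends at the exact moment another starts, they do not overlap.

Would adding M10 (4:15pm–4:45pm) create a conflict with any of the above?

M2: ends 8:45am at or before M10 starts 4:15pm → clear.
M3: ends 11:15am at or before M10 starts 4:15pm → clear.
M4: ends 12:00pm at or before M10 starts 4:15pm → clear.
M5: ends 2:00pm at or before M10 starts 4:15pm → clear.
M6: ends 3:00pm at or before M10 starts 4:15pm → clear.
M1: ends 3:45pm at or before M10 starts 4:15pm → clear.
M7: starts 4:15pm before M10 ends 4:45pm, and ends 4:45pm after M10 starts 4:15pm → overlap.
M8: starts 5:45pm at or after M10 ends 4:45pm → clear.
M9: starts 7:45pm at or after M10 ends 4:45pm → clear.
M10 overlaps M7.

Yes — it overlaps M7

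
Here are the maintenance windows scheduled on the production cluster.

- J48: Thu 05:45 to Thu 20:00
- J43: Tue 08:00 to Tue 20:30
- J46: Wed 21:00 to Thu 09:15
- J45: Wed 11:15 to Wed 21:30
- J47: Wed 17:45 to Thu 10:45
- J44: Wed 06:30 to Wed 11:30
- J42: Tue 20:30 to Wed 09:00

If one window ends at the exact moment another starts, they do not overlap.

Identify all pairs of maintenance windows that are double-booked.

Sorted by start: J43, J42, J44, J45, J47, J46, J48.
J42 starts exactly when J43 ends (back-to-back, no overlap), so nothing later overlaps J43 either.
J44 starts before J42 ends → J42 and J44 overlap.
J45 starts after J42 ends, so nothing later overlaps J42 either.
J45 starts before J44 ends → J44 and J45 overlap.
J47 starts after J44 ends, so nothing later overlaps J44 either.
J47 starts before J45 ends → J45 and J47 overlap.
J46 starts before J45 ends → J45 and J46 overlap.
J48 starts after J45 ends.
J46 starts before J47 ends → J47 and J46 overlap.
J48 starts before J47 ends → J47 and J48 overlap.
J48 starts before J46 ends → J46 and J48 overlap.

J42 & J44, J44 & J45, J45 & J46, J45 & J47, J46 & J47, J46 & J48, J47 & J48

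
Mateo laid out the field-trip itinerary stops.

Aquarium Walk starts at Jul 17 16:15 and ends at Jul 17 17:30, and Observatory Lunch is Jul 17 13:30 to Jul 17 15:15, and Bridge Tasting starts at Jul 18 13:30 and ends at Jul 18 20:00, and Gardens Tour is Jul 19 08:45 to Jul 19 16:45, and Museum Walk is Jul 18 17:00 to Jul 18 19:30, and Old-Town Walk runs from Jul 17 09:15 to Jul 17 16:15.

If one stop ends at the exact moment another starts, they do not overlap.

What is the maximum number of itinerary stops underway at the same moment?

Walk through starts and ends in time order (an end at T is processed before a start at T):
Jul 17 09:15 start Old-Town Walk → 1
Jul 17 13:30 start Observatory Lunch → 2
Jul 17 15:15 end Observatory Lunch → 1
Jul 17 16:15 end Old-Town Walk → 0
Jul 17 16:15 start Aquarium Walk → 1
Jul 17 17:30 end Aquarium Walk → 0
Jul 18 13:30 start Bridge Tasting → 1
Jul 18 17:00 start Museum Walk → 2
Jul 18 19:30 end Museum Walk → 1
Jul 18 20:00 end Bridge Tasting → 0
Jul 19 08:45 start Gardens Tour → 1
Jul 19 16:45 end Gardens Tour → 0
Peak is 2, at Jul 17 13:30 (Observatory Lunch, Old-Town Walk).

2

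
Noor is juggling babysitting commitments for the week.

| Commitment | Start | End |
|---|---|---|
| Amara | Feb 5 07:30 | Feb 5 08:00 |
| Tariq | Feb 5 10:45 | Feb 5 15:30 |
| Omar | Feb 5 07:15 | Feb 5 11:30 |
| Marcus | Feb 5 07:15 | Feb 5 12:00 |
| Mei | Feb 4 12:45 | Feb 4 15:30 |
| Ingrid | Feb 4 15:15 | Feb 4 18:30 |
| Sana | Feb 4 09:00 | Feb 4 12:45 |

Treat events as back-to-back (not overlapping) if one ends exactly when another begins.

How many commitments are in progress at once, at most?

3

Sort all start/end points and keep a running count:
Feb 4 09:00 start Sana → 1
Feb 4 12:45 end Sana → 0
Feb 4 12:45 start Mei → 1
Feb 4 15:15 start Ingrid → 2
Feb 4 15:30 end Mei → 1
Feb 4 18:30 end Ingrid → 0
Feb 5 07:15 start Marcus → 1
Feb 5 07:15 start Omar → 2
Feb 5 07:30 start Amara → 3
Feb 5 08:00 end Amara → 2
Feb 5 10:45 start Tariq → 3
Feb 5 11:30 end Omar → 2
Feb 5 12:00 end Marcus → 1
Feb 5 15:30 end Tariq → 0
Peak is 3, at Feb 5 07:30 (Amara, Marcus, Omar).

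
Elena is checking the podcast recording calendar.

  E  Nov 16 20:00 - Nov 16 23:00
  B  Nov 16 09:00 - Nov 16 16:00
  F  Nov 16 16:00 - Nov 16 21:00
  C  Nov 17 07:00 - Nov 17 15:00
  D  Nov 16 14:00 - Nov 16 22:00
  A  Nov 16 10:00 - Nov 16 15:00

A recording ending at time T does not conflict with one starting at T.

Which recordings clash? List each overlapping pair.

A & B, A & D, B & D, D & E, D & F, E & F

Sorted by start: B, A, D, F, E, C.
A starts before B ends → B and A overlap.
D starts before B ends → B and D overlap.
F starts exactly when B ends (back-to-back, no overlap), so nothing later overlaps B either.
D starts before A ends → A and D overlap.
F starts after A ends, so nothing later overlaps A either.
F starts before D ends → D and F overlap.
E starts before D ends → D and E overlap.
C starts after D ends.
E starts before F ends → F and E overlap.
C starts after F ends.
C starts after E ends.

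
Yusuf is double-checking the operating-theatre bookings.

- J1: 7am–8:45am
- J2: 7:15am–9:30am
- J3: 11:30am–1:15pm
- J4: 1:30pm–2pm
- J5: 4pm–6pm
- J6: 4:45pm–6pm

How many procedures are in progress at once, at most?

Walk through starts and ends in time order (an end at T is processed before a start at T):
7am start J1 → 1
7:15am start J2 → 2
8:45am end J1 → 1
9:30am end J2 → 0
11:30am start J3 → 1
1:15pm end J3 → 0
1:30pm start J4 → 1
2pm end J4 → 0
4pm start J5 → 1
4:45pm start J6 → 2
6pm end J5 → 1
6pm end J6 → 0
Peak is 2, at 7:15am (J1, J2).

2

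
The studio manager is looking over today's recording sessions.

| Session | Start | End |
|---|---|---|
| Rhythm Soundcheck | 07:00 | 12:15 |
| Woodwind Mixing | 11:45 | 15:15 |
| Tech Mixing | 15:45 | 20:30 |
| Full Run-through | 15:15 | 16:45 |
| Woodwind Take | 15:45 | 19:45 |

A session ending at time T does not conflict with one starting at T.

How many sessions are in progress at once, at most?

3

Sweep the timeline, counting +1 at each start and −1 at each end (ends before starts at a tie):
07:00 start Rhythm Soundcheck → 1
11:45 start Woodwind Mixing → 2
12:15 end Rhythm Soundcheck → 1
15:15 end Woodwind Mixing → 0
15:15 start Full Run-through → 1
15:45 start Tech Mixing → 2
15:45 start Woodwind Take → 3
16:45 end Full Run-through → 2
19:45 end Woodwind Take → 1
20:30 end Tech Mixing → 0
Peak is 3, at 15:45 (Full Run-through, Tech Mixing, Woodwind Take).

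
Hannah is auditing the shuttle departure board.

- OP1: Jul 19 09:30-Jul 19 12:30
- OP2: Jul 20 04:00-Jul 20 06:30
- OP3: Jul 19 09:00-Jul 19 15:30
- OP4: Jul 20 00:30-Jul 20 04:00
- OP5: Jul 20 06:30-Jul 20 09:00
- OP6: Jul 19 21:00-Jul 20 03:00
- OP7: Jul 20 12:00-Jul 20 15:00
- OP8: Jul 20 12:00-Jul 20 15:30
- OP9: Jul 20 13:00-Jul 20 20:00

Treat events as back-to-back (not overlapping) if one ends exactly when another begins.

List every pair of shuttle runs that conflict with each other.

OP1 & OP3, OP4 & OP6, OP7 & OP8, OP7 & OP9, OP8 & OP9

Two intervals overlap when each starts before the other ends.
Sorted by start: OP3, OP1, OP6, OP4, OP2, OP5, OP7, OP8, OP9.
OP1 starts before OP3 ends → OP3 and OP1 overlap.
OP6 starts after OP3 ends; OP3 is clear from here.
OP6 starts after OP1 ends; OP1 is clear from here.
OP4 starts before OP6 ends → OP6 and OP4 overlap.
OP2 starts after OP6 ends; OP6 is clear from here.
OP2 starts exactly when OP4 ends (back-to-back, no overlap); OP4 is clear from here.
OP5 starts exactly when OP2 ends (back-to-back, no overlap); OP2 is clear from here.
OP7 starts after OP5 ends; OP5 is clear from here.
OP8 starts before OP7 ends → OP7 and OP8 overlap.
OP9 starts before OP7 ends → OP7 and OP9 overlap.
OP9 starts before OP8 ends → OP8 and OP9 overlap.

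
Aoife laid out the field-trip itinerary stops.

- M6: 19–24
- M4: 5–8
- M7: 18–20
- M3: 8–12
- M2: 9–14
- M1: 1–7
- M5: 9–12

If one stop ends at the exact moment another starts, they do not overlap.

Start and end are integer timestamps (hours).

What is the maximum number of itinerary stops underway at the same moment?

Sweep the timeline, counting +1 at each start and −1 at each end (ends before starts at a tie):
1 start M1 → 1
5 start M4 → 2
7 end M1 → 1
8 end M4 → 0
8 start M3 → 1
9 start M2 → 2
9 start M5 → 3
12 end M3 → 2
12 end M5 → 1
14 end M2 → 0
18 start M7 → 1
19 start M6 → 2
20 end M7 → 1
24 end M6 → 0
Peak is 3, at 9 (M2, M3, M5).

3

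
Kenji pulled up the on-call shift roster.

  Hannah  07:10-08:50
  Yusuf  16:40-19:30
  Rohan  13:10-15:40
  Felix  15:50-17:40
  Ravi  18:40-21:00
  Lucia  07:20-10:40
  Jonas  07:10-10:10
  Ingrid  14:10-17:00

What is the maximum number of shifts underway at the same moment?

3

Sweep the timeline, counting +1 at each start and −1 at each end (ends before starts at a tie):
07:10 start Hannah → 1
07:10 start Jonas → 2
07:20 start Lucia → 3
08:50 end Hannah → 2
10:10 end Jonas → 1
10:40 end Lucia → 0
13:10 start Rohan → 1
14:10 start Ingrid → 2
15:40 end Rohan → 1
15:50 start Felix → 2
16:40 start Yusuf → 3
17:00 end Ingrid → 2
17:40 end Felix → 1
18:40 start Ravi → 2
19:30 end Yusuf → 1
21:00 end Ravi → 0
Peak is 3, at 07:20 (Hannah, Jonas, Lucia).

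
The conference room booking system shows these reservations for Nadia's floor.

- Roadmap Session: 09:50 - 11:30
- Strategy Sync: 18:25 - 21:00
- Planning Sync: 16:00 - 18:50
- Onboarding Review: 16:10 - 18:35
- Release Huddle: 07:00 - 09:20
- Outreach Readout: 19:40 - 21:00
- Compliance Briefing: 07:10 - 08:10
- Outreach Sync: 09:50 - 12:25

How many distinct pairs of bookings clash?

6

Sorted by start: Release Huddle, Compliance Briefing, Outreach Sync, Roadmap Session, Planning Sync, Onboarding Review, Strategy Sync, Outreach Readout.
Compliance Briefing starts before Release Huddle ends → Release Huddle and Compliance Briefing overlap.
Outreach Sync starts after Release Huddle ends; Release Huddle is clear from here.
Outreach Sync starts after Compliance Briefing ends; Compliance Briefing is clear from here.
Roadmap Session starts before Outreach Sync ends → Outreach Sync and Roadmap Session overlap.
Planning Sync starts after Outreach Sync ends; Outreach Sync is clear from here.
Planning Sync starts after Roadmap Session ends; Roadmap Session is clear from here.
Onboarding Review starts before Planning Sync ends → Planning Sync and Onboarding Review overlap.
Strategy Sync starts before Planning Sync ends → Planning Sync and Strategy Sync overlap.
Outreach Readout starts after Planning Sync ends.
Strategy Sync starts before Onboarding Review ends → Onboarding Review and Strategy Sync overlap.
Outreach Readout starts after Onboarding Review ends.
Outreach Readout starts before Strategy Sync ends → Strategy Sync and Outreach Readout overlap.
Overlapping pairs: Compliance Briefing & Release Huddle, Onboarding Review & Planning Sync, Onboarding Review & Strategy Sync, Outreach Readout & Strategy Sync, Outreach Sync & Roadmap Session, Planning Sync & Strategy Sync — 6 in total.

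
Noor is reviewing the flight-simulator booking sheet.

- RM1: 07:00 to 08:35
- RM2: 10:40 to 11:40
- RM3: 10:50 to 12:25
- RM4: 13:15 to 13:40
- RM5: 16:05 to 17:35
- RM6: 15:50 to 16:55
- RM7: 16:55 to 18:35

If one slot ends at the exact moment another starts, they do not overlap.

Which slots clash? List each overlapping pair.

RM2 & RM3, RM5 & RM6, RM5 & RM7

Sorted by start: RM1, RM2, RM3, RM4, RM6, RM5, RM7.
RM2 starts after RM1 ends — done with RM1.
RM3 starts before RM2 ends → RM2 and RM3 overlap.
RM4 starts after RM2 ends — done with RM2.
RM4 starts after RM3 ends — done with RM3.
RM6 starts after RM4 ends — done with RM4.
RM5 starts before RM6 ends → RM6 and RM5 overlap.
RM7 starts exactly when RM6 ends (back-to-back, no overlap).
RM7 starts before RM5 ends → RM5 and RM7 overlap.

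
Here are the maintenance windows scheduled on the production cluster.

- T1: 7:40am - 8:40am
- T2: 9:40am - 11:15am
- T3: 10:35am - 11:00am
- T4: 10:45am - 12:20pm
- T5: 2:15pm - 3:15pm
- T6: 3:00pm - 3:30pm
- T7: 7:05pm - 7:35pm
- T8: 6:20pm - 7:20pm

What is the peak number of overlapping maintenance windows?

Sort all start/end points and keep a running count:
7:40am start T1 → 1
8:40am end T1 → 0
9:40am start T2 → 1
10:35am start T3 → 2
10:45am start T4 → 3
11:00am end T3 → 2
11:15am end T2 → 1
12:20pm end T4 → 0
2:15pm start T5 → 1
3:00pm start T6 → 2
3:15pm end T5 → 1
3:30pm end T6 → 0
6:20pm start T8 → 1
7:05pm start T7 → 2
7:20pm end T8 → 1
7:35pm end T7 → 0
Peak is 3, at 10:45am (T2, T3, T4).

3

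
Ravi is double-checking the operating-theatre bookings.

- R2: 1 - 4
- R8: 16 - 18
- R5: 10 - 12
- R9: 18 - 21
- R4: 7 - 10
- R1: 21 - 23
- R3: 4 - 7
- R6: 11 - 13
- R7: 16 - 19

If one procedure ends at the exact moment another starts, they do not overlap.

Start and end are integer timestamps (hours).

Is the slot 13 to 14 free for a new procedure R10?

Yes — the slot is free

R2: ends 4 at or before R10 starts 13 → clear.
R3: ends 7 at or before R10 starts 13 → clear.
R4: ends 10 at or before R10 starts 13 → clear.
R5: ends 12 at or before R10 starts 13 → clear.
R6: ends 13 at or before R10 starts 13 → clear.
R7: starts 16 at or after R10 ends 14 → clear.
R8: starts 16 at or after R10 ends 14 → clear.
R9: starts 18 at or after R10 ends 14 → clear.
R1: starts 21 at or after R10 ends 14 → clear.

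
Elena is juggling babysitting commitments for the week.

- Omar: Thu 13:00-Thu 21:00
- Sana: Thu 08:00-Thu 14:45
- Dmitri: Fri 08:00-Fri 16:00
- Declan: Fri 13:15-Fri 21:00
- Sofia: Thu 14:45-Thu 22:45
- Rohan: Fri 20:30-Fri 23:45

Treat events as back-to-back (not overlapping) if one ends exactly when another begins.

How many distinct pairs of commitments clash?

4

Check each pair: they overlap iff neither finishes before the other starts.
Sorted by start: Sana, Omar, Sofia, Dmitri, Declan, Rohan.
Omar starts before Sana ends → Sana and Omar overlap.
Sofia starts exactly when Sana ends (back-to-back, no overlap), so nothing later overlaps Sana either.
Sofia starts before Omar ends → Omar and Sofia overlap.
Dmitri starts after Omar ends, so nothing later overlaps Omar either.
Dmitri starts after Sofia ends, so nothing later overlaps Sofia either.
Declan starts before Dmitri ends → Dmitri and Declan overlap.
Rohan starts after Dmitri ends.
Rohan starts before Declan ends → Declan and Rohan overlap.
Overlapping pairs: Declan & Dmitri, Declan & Rohan, Omar & Sana, Omar & Sofia — 4 in total.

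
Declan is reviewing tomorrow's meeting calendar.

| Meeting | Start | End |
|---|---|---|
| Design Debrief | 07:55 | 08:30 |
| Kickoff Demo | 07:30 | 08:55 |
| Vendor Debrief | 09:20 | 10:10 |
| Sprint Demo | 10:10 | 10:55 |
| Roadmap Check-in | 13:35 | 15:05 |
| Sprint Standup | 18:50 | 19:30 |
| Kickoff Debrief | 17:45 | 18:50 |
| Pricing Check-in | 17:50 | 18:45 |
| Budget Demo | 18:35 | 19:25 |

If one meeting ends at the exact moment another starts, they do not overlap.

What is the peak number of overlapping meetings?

Sweep the timeline, counting +1 at each start and −1 at each end (ends before starts at a tie):
07:30 start Kickoff Demo → 1
07:55 start Design Debrief → 2
08:30 end Design Debrief → 1
08:55 end Kickoff Demo → 0
09:20 start Vendor Debrief → 1
10:10 end Vendor Debrief → 0
10:10 start Sprint Demo → 1
10:55 end Sprint Demo → 0
13:35 start Roadmap Check-in → 1
15:05 end Roadmap Check-in → 0
17:45 start Kickoff Debrief → 1
17:50 start Pricing Check-in → 2
18:35 start Budget Demo → 3
18:45 end Pricing Check-in → 2
18:50 end Kickoff Debrief → 1
18:50 start Sprint Standup → 2
19:25 end Budget Demo → 1
19:30 end Sprint Standup → 0
Peak is 3, at 18:35 (Budget Demo, Kickoff Debrief, Pricing Check-in).

3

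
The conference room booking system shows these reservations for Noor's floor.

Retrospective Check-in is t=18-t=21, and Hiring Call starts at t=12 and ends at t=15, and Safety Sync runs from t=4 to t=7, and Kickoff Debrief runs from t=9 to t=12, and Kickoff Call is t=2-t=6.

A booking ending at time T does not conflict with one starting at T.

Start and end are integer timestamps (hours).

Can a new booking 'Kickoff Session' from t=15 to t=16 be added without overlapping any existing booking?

Yes — the slot is free

Kickoff Call: ends t=6 at or before Kickoff Session starts t=15 → clear.
Safety Sync: ends t=7 at or before Kickoff Session starts t=15 → clear.
Kickoff Debrief: ends t=12 at or before Kickoff Session starts t=15 → clear.
Hiring Call: ends t=15 at or before Kickoff Session starts t=15 → clear.
Retrospective Check-in: starts t=18 at or after Kickoff Session ends t=16 → clear.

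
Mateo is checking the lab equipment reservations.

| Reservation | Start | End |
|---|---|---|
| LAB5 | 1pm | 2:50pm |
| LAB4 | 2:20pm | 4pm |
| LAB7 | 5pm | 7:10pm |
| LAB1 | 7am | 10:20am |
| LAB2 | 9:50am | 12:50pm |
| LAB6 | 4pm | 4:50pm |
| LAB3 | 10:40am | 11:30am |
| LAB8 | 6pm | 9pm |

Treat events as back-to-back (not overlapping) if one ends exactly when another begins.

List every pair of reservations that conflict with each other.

Two intervals overlap when each starts before the other ends.
Sorted by start: LAB1, LAB2, LAB3, LAB5, LAB4, LAB6, LAB7, LAB8.
LAB2 starts before LAB1 ends → LAB1 and LAB2 overlap.
LAB3 starts after LAB1 ends, so nothing later overlaps LAB1 either.
LAB3 starts before LAB2 ends → LAB2 and LAB3 overlap.
LAB5 starts after LAB2 ends, so nothing later overlaps LAB2 either.
LAB5 starts after LAB3 ends, so nothing later overlaps LAB3 either.
LAB4 starts before LAB5 ends → LAB5 and LAB4 overlap.
LAB6 starts after LAB5 ends, so nothing later overlaps LAB5 either.
LAB6 starts exactly when LAB4 ends (back-to-back, no overlap), so nothing later overlaps LAB4 either.
LAB7 starts after LAB6 ends, so nothing later overlaps LAB6 either.
LAB8 starts before LAB7 ends → LAB7 and LAB8 overlap.

LAB1 & LAB2, LAB2 & LAB3, LAB4 & LAB5, LAB7 & LAB8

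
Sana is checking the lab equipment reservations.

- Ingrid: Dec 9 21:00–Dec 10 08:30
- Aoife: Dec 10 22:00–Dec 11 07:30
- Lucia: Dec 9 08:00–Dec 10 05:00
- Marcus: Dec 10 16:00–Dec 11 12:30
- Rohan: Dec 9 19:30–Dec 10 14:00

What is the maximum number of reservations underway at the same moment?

Sort all start/end points and keep a running count:
Dec 9 08:00 start Lucia → 1
Dec 9 19:30 start Rohan → 2
Dec 9 21:00 start Ingrid → 3
Dec 10 05:00 end Lucia → 2
Dec 10 08:30 end Ingrid → 1
Dec 10 14:00 end Rohan → 0
Dec 10 16:00 start Marcus → 1
Dec 10 22:00 start Aoife → 2
Dec 11 07:30 end Aoife → 1
Dec 11 12:30 end Marcus → 0
Peak is 3, at Dec 9 21:00 (Ingrid, Lucia, Rohan).

3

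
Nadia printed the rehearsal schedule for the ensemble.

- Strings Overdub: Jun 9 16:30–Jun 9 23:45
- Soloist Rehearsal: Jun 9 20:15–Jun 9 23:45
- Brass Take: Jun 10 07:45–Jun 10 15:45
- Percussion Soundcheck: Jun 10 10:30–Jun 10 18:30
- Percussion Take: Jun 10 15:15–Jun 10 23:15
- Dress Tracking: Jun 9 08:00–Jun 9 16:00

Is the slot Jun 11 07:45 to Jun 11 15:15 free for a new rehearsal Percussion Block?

Dress Tracking: ends Jun 9 16:00 at or before Percussion Block starts Jun 11 07:45 → clear.
Strings Overdub: ends Jun 9 23:45 at or before Percussion Block starts Jun 11 07:45 → clear.
Soloist Rehearsal: ends Jun 9 23:45 at or before Percussion Block starts Jun 11 07:45 → clear.
Brass Take: ends Jun 10 15:45 at or before Percussion Block starts Jun 11 07:45 → clear.
Percussion Soundcheck: ends Jun 10 18:30 at or before Percussion Block starts Jun 11 07:45 → clear.
Percussion Take: ends Jun 10 23:15 at or before Percussion Block starts Jun 11 07:45 → clear.

Yes — the slot is free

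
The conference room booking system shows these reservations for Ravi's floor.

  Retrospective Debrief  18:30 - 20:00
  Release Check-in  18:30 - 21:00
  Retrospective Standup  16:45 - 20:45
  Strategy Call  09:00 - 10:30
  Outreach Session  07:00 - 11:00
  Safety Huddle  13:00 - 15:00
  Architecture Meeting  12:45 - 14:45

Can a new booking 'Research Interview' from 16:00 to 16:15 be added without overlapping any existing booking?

Yes — the slot is free

Outreach Session: ends 11:00 at or before Research Interview starts 16:00 → clear.
Strategy Call: ends 10:30 at or before Research Interview starts 16:00 → clear.
Architecture Meeting: ends 14:45 at or before Research Interview starts 16:00 → clear.
Safety Huddle: ends 15:00 at or before Research Interview starts 16:00 → clear.
Retrospective Standup: starts 16:45 at or after Research Interview ends 16:15 → clear.
Retrospective Debrief: starts 18:30 at or after Research Interview ends 16:15 → clear.
Release Check-in: starts 18:30 at or after Research Interview ends 16:15 → clear.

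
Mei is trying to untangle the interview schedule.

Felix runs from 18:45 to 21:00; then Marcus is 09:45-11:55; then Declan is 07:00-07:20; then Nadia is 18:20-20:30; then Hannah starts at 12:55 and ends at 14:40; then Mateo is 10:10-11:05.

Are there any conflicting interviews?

Yes

Sorted by start: Declan, Marcus, Mateo, Hannah, Nadia, Felix.
Marcus starts after Declan ends; Declan is clear from here.
Mateo starts before Marcus ends → Marcus and Mateo overlap.
That's a conflict, so the schedule is not conflict-free.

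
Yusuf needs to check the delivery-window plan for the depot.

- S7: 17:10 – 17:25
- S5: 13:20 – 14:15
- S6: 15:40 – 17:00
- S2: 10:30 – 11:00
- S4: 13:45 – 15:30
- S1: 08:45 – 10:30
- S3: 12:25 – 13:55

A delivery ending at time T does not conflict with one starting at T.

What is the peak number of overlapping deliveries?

Walk through starts and ends in time order (an end at T is processed before a start at T):
08:45 start S1 → 1
10:30 end S1 → 0
10:30 start S2 → 1
11:00 end S2 → 0
12:25 start S3 → 1
13:20 start S5 → 2
13:45 start S4 → 3
13:55 end S3 → 2
14:15 end S5 → 1
15:30 end S4 → 0
15:40 start S6 → 1
17:00 end S6 → 0
17:10 start S7 → 1
17:25 end S7 → 0
Peak is 3, at 13:45 (S3, S4, S5).

3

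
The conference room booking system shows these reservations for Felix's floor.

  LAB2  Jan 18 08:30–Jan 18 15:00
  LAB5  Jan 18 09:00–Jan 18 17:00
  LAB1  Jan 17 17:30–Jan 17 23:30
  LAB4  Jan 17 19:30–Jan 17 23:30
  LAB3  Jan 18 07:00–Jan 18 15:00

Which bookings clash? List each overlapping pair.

Two intervals overlap when each starts before the other ends.
Sorted by start: LAB1, LAB4, LAB3, LAB2, LAB5.
LAB4 starts before LAB1 ends → LAB1 and LAB4 overlap.
LAB3 starts after LAB1 ends, so LAB1 has no further overlaps.
LAB3 starts after LAB4 ends, so LAB4 has no further overlaps.
LAB2 starts before LAB3 ends → LAB3 and LAB2 overlap.
LAB5 starts before LAB3 ends → LAB3 and LAB5 overlap.
LAB5 starts before LAB2 ends → LAB2 and LAB5 overlap.

LAB1 & LAB4, LAB2 & LAB3, LAB2 & LAB5, LAB3 & LAB5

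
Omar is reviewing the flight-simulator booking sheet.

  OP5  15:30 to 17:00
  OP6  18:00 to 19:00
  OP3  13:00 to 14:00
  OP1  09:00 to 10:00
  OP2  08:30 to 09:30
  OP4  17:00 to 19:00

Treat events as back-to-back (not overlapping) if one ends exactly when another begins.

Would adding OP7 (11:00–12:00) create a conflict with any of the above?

No — it doesn't clash with anything

OP2: ends 09:30 at or before OP7 starts 11:00 → clear.
OP1: ends 10:00 at or before OP7 starts 11:00 → clear.
OP3: starts 13:00 at or after OP7 ends 12:00 → clear.
OP5: starts 15:30 at or after OP7 ends 12:00 → clear.
OP4: starts 17:00 at or after OP7 ends 12:00 → clear.
OP6: starts 18:00 at or after OP7 ends 12:00 → clear.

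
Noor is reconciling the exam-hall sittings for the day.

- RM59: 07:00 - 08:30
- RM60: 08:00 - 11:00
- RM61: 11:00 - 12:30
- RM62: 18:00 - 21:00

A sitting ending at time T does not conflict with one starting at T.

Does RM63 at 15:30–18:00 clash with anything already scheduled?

RM59: ends 08:30 at or before RM63 starts 15:30 → clear.
RM60: ends 11:00 at or before RM63 starts 15:30 → clear.
RM61: ends 12:30 at or before RM63 starts 15:30 → clear.
RM62: starts 18:00 at or after RM63 ends 18:00 → clear.

No — it doesn't clash with anything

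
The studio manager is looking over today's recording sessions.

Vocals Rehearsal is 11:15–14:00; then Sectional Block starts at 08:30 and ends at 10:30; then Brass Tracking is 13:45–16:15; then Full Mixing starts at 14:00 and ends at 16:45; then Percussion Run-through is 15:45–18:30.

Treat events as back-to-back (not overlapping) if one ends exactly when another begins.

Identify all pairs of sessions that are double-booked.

Brass Tracking & Full Mixing, Brass Tracking & Percussion Run-through, Brass Tracking & Vocals Rehearsal, Full Mixing & Percussion Run-through

Sorted by start: Sectional Block, Vocals Rehearsal, Brass Tracking, Full Mixing, Percussion Run-through.
Vocals Rehearsal starts after Sectional Block ends, so nothing later overlaps Sectional Block either.
Brass Tracking starts before Vocals Rehearsal ends → Vocals Rehearsal and Brass Tracking overlap.
Full Mixing starts exactly when Vocals Rehearsal ends (back-to-back, no overlap), so nothing later overlaps Vocals Rehearsal either.
Full Mixing starts before Brass Tracking ends → Brass Tracking and Full Mixing overlap.
Percussion Run-through starts before Brass Tracking ends → Brass Tracking and Percussion Run-through overlap.
Percussion Run-through starts before Full Mixing ends → Full Mixing and Percussion Run-through overlap.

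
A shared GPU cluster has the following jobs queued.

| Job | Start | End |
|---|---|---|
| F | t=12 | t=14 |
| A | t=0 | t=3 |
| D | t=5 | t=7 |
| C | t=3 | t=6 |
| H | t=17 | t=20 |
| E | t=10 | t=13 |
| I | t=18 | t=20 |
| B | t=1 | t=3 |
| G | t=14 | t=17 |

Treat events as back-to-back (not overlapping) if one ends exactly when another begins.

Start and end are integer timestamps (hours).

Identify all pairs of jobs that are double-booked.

Sorted by start: A, B, C, D, E, F, G, H, I.
B starts before A ends → A and B overlap.
C starts exactly when A ends (back-to-back, no overlap) — done with A.
C starts exactly when B ends (back-to-back, no overlap) — done with B.
D starts before C ends → C and D overlap.
E starts after C ends — done with C.
E starts after D ends — done with D.
F starts before E ends → E and F overlap.
G starts after E ends — done with E.
G starts exactly when F ends (back-to-back, no overlap) — done with F.
H starts exactly when G ends (back-to-back, no overlap) — done with G.
I starts before H ends → H and I overlap.

A & B, C & D, E & F, H & I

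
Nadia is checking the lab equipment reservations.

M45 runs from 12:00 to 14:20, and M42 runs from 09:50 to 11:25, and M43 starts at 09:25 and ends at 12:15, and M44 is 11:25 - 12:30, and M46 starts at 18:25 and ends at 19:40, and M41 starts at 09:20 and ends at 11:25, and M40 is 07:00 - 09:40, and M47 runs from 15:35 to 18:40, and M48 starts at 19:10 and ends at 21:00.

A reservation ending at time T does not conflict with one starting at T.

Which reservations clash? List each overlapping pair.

M40 & M41, M40 & M43, M41 & M42, M41 & M43, M42 & M43, M43 & M44, M43 & M45, M44 & M45, M46 & M47, M46 & M48

Sorted by start: M40, M41, M43, M42, M44, M45, M47, M46, M48.
M41 starts before M40 ends → M40 and M41 overlap.
M43 starts before M40 ends → M40 and M43 overlap.
M42 starts after M40 ends — done with M40.
M43 starts before M41 ends → M41 and M43 overlap.
M42 starts before M41 ends → M41 and M42 overlap.
M44 starts exactly when M41 ends (back-to-back, no overlap) — done with M41.
M42 starts before M43 ends → M43 and M42 overlap.
M44 starts before M43 ends → M43 and M44 overlap.
M45 starts before M43 ends → M43 and M45 overlap.
M47 starts after M43 ends — done with M43.
M44 starts exactly when M42 ends (back-to-back, no overlap) — done with M42.
M45 starts before M44 ends → M44 and M45 overlap.
M47 starts after M44 ends — done with M44.
M47 starts after M45 ends — done with M45.
M46 starts before M47 ends → M47 and M46 overlap.
M48 starts after M47 ends.
M48 starts before M46 ends → M46 and M48 overlap.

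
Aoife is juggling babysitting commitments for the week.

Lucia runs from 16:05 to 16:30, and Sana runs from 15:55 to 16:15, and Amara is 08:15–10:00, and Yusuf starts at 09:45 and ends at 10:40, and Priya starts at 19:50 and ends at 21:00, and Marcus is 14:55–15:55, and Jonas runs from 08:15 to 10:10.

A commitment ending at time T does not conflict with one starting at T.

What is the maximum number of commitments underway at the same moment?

3

Walk through starts and ends in time order (an end at T is processed before a start at T):
08:15 start Amara → 1
08:15 start Jonas → 2
09:45 start Yusuf → 3
10:00 end Amara → 2
10:10 end Jonas → 1
10:40 end Yusuf → 0
14:55 start Marcus → 1
15:55 end Marcus → 0
15:55 start Sana → 1
16:05 start Lucia → 2
16:15 end Sana → 1
16:30 end Lucia → 0
19:50 start Priya → 1
21:00 end Priya → 0
Peak is 3, at 09:45 (Amara, Jonas, Yusuf).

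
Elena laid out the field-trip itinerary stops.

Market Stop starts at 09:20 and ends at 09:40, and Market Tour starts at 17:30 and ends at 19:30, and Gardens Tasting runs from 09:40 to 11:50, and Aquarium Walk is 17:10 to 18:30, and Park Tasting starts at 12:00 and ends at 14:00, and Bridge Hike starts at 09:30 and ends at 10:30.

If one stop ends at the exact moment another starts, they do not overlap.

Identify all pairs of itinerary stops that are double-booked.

Sorted by start: Market Stop, Bridge Hike, Gardens Tasting, Park Tasting, Aquarium Walk, Market Tour.
Bridge Hike starts before Market Stop ends → Market Stop and Bridge Hike overlap.
Gardens Tasting starts exactly when Market Stop ends (back-to-back, no overlap), so Market Stop has no further overlaps.
Gardens Tasting starts before Bridge Hike ends → Bridge Hike and Gardens Tasting overlap.
Park Tasting starts after Bridge Hike ends, so Bridge Hike has no further overlaps.
Park Tasting starts after Gardens Tasting ends, so Gardens Tasting has no further overlaps.
Aquarium Walk starts after Park Tasting ends, so Park Tasting has no further overlaps.
Market Tour starts before Aquarium Walk ends → Aquarium Walk and Market Tour overlap.

Aquarium Walk & Market Tour, Bridge Hike & Gardens Tasting, Bridge Hike & Market Stop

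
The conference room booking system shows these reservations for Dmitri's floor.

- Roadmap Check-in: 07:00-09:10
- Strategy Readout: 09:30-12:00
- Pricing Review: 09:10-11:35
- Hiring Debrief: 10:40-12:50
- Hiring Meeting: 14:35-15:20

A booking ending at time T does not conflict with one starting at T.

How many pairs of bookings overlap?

3

Sorted by start: Roadmap Check-in, Pricing Review, Strategy Readout, Hiring Debrief, Hiring Meeting.
Pricing Review starts exactly when Roadmap Check-in ends (back-to-back, no overlap); Roadmap Check-in is clear from here.
Strategy Readout starts before Pricing Review ends → Pricing Review and Strategy Readout overlap.
Hiring Debrief starts before Pricing Review ends → Pricing Review and Hiring Debrief overlap.
Hiring Meeting starts after Pricing Review ends.
Hiring Debrief starts before Strategy Readout ends → Strategy Readout and Hiring Debrief overlap.
Hiring Meeting starts after Strategy Readout ends.
Hiring Meeting starts after Hiring Debrief ends.
Overlapping pairs: Hiring Debrief & Pricing Review, Hiring Debrief & Strategy Readout, Pricing Review & Strategy Readout — 3 in total.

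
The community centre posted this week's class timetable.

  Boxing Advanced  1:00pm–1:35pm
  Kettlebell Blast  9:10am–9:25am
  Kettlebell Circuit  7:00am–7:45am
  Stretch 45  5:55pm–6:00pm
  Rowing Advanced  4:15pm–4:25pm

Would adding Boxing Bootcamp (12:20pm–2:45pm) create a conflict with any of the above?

Yes — it overlaps Boxing Advanced

Kettlebell Circuit: ends 7:45am at or before Boxing Bootcamp starts 12:20pm → clear.
Kettlebell Blast: ends 9:25am at or before Boxing Bootcamp starts 12:20pm → clear.
Boxing Advanced: starts 1:00pm before Boxing Bootcamp ends 2:45pm, and ends 1:35pm after Boxing Bootcamp starts 12:20pm → overlap.
Rowing Advanced: starts 4:15pm at or after Boxing Bootcamp ends 2:45pm → clear.
Stretch 45: starts 5:55pm at or after Boxing Bootcamp ends 2:45pm → clear.
Boxing Bootcamp overlaps Boxing Advanced.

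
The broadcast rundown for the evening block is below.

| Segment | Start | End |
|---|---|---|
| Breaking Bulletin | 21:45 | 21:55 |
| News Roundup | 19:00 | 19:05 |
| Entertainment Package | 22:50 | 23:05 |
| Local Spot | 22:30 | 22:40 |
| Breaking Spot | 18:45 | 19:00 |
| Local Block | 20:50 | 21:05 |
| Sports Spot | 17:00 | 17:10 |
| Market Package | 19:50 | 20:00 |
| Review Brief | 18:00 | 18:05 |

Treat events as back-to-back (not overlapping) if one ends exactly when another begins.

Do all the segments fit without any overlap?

Yes

Sorted by start: Sports Spot, Review Brief, Breaking Spot, News Roundup, Market Package, Local Block, Breaking Bulletin, Local Spot, Entertainment Package.
Review Brief starts after Sports Spot ends — done with Sports Spot.
Breaking Spot starts after Review Brief ends — done with Review Brief.
News Roundup starts exactly when Breaking Spot ends (back-to-back, no overlap) — done with Breaking Spot.
Market Package starts after News Roundup ends — done with News Roundup.
Local Block starts after Market Package ends — done with Market Package.
Breaking Bulletin starts after Local Block ends — done with Local Block.
Local Spot starts after Breaking Bulletin ends — done with Breaking Bulletin.
Entertainment Package starts after Local Spot ends.
Every pair is clear; the schedule has no overlaps.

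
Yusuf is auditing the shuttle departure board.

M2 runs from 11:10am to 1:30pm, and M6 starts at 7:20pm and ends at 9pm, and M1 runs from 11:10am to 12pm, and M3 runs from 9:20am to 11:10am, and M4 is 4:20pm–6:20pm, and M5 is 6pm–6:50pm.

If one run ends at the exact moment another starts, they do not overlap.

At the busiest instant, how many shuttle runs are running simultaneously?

Sweep the timeline, counting +1 at each start and −1 at each end (ends before starts at a tie):
9:20am start M3 → 1
11:10am end M3 → 0
11:10am start M1 → 1
11:10am start M2 → 2
12pm end M1 → 1
1:30pm end M2 → 0
4:20pm start M4 → 1
6pm start M5 → 2
6:20pm end M4 → 1
6:50pm end M5 → 0
7:20pm start M6 → 1
9pm end M6 → 0
Peak is 2, at 11:10am (M1, M2).

2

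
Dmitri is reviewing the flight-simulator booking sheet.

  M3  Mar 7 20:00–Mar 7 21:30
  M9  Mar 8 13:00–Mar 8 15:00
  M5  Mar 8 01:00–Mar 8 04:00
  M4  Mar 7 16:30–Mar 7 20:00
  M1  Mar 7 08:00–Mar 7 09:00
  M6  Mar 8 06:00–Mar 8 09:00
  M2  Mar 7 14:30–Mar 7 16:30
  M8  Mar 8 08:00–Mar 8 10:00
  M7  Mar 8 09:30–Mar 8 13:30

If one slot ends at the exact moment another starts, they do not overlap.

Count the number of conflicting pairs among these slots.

Sorted by start: M1, M2, M4, M3, M5, M6, M8, M7, M9.
M2 starts after M1 ends, so M1 has no further overlaps.
M4 starts exactly when M2 ends (back-to-back, no overlap), so M2 has no further overlaps.
M3 starts exactly when M4 ends (back-to-back, no overlap), so M4 has no further overlaps.
M5 starts after M3 ends, so M3 has no further overlaps.
M6 starts after M5 ends, so M5 has no further overlaps.
M8 starts before M6 ends → M6 and M8 overlap.
M7 starts after M6 ends, so M6 has no further overlaps.
M7 starts before M8 ends → M8 and M7 overlap.
M9 starts after M8 ends.
M9 starts before M7 ends → M7 and M9 overlap.
Overlapping pairs: M6 & M8, M7 & M8, M7 & M9 — 3 in total.

3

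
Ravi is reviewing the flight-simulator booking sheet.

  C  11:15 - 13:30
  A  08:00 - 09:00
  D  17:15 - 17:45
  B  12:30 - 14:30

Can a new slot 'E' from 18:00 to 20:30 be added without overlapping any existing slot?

Yes — the slot is free

A: ends 09:00 at or before E starts 18:00 → clear.
C: ends 13:30 at or before E starts 18:00 → clear.
B: ends 14:30 at or before E starts 18:00 → clear.
D: ends 17:45 at or before E starts 18:00 → clear.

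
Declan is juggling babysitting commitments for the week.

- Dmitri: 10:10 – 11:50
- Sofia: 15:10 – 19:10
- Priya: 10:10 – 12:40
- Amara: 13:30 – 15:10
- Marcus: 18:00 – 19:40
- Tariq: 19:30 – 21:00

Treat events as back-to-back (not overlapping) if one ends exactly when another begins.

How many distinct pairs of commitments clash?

Sorted by start: Dmitri, Priya, Amara, Sofia, Marcus, Tariq.
Priya starts before Dmitri ends → Dmitri and Priya overlap.
Amara starts after Dmitri ends; Dmitri is clear from here.
Amara starts after Priya ends; Priya is clear from here.
Sofia starts exactly when Amara ends (back-to-back, no overlap); Amara is clear from here.
Marcus starts before Sofia ends → Sofia and Marcus overlap.
Tariq starts after Sofia ends.
Tariq starts before Marcus ends → Marcus and Tariq overlap.
Overlapping pairs: Dmitri & Priya, Marcus & Sofia, Marcus & Tariq — 3 in total.

3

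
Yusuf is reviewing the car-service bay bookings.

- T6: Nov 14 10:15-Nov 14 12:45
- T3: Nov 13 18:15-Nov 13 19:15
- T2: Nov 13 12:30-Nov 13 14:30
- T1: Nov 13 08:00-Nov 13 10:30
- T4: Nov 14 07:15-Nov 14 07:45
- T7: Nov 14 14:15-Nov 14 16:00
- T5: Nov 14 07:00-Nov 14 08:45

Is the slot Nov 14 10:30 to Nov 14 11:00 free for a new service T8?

T1: ends Nov 13 10:30 at or before T8 starts Nov 14 10:30 → clear.
T2: ends Nov 13 14:30 at or before T8 starts Nov 14 10:30 → clear.
T3: ends Nov 13 19:15 at or before T8 starts Nov 14 10:30 → clear.
T5: ends Nov 14 08:45 at or before T8 starts Nov 14 10:30 → clear.
T4: ends Nov 14 07:45 at or before T8 starts Nov 14 10:30 → clear.
T6: starts Nov 14 10:15 before T8 ends Nov 14 11:00, and ends Nov 14 12:45 after T8 starts Nov 14 10:30 → overlap.
T7: starts Nov 14 14:15 at or after T8 ends Nov 14 11:00 → clear.
T8 overlaps T6.

No — it overlaps T6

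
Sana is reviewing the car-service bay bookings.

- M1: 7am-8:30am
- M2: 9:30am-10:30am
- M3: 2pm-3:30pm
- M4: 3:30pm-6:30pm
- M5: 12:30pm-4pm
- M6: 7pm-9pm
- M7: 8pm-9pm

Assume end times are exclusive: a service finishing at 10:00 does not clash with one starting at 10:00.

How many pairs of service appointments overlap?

Sorted by start: M1, M2, M5, M3, M4, M6, M7.
M2 starts after M1 ends, so nothing later overlaps M1 either.
M5 starts after M2 ends, so nothing later overlaps M2 either.
M3 starts before M5 ends → M5 and M3 overlap.
M4 starts before M5 ends → M5 and M4 overlap.
M6 starts after M5 ends, so nothing later overlaps M5 either.
M4 starts exactly when M3 ends (back-to-back, no overlap), so nothing later overlaps M3 either.
M6 starts after M4 ends, so nothing later overlaps M4 either.
M7 starts before M6 ends → M6 and M7 overlap.
Overlapping pairs: M3 & M5, M4 & M5, M6 & M7 — 3 in total.

3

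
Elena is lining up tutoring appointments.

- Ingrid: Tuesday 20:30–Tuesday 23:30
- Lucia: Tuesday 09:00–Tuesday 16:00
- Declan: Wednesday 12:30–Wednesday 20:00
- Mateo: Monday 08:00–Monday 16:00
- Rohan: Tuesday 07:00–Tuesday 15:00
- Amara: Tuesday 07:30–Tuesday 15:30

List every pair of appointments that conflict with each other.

Amara & Lucia, Amara & Rohan, Lucia & Rohan

Sorted by start: Mateo, Rohan, Amara, Lucia, Ingrid, Declan.
Rohan starts after Mateo ends — done with Mateo.
Amara starts before Rohan ends → Rohan and Amara overlap.
Lucia starts before Rohan ends → Rohan and Lucia overlap.
Ingrid starts after Rohan ends — done with Rohan.
Lucia starts before Amara ends → Amara and Lucia overlap.
Ingrid starts after Amara ends — done with Amara.
Ingrid starts after Lucia ends — done with Lucia.
Declan starts after Ingrid ends.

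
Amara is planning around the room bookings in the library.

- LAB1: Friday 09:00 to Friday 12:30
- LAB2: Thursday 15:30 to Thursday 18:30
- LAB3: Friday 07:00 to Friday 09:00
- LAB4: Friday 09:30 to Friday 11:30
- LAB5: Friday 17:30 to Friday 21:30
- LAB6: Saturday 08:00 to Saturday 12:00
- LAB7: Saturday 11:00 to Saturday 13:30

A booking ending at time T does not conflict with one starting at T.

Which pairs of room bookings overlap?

Sorted by start: LAB2, LAB3, LAB1, LAB4, LAB5, LAB6, LAB7.
LAB3 starts after LAB2 ends; LAB2 is clear from here.
LAB1 starts exactly when LAB3 ends (back-to-back, no overlap); LAB3 is clear from here.
LAB4 starts before LAB1 ends → LAB1 and LAB4 overlap.
LAB5 starts after LAB1 ends; LAB1 is clear from here.
LAB5 starts after LAB4 ends; LAB4 is clear from here.
LAB6 starts after LAB5 ends; LAB5 is clear from here.
LAB7 starts before LAB6 ends → LAB6 and LAB7 overlap.

LAB1 & LAB4, LAB6 & LAB7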